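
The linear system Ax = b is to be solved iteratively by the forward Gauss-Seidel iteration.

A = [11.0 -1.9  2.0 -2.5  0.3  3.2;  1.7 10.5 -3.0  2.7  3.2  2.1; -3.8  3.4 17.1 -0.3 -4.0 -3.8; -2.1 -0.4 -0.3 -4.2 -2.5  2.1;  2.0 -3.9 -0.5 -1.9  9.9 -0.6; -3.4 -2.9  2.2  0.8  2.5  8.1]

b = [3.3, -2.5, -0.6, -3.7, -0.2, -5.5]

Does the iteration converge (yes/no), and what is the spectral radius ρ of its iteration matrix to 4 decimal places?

yes, ρ = 0.7043

A = D + L + U where D = diag(11, 10.5, 17.1, -4.2, 9.9, 8.1).
T_GS = -(D+L)⁻¹U: row 0 first, T[0,1] = -(-1.9)/(11) = +0.1727; later rows by forward substitution.
  T[0,:] = [+0.0000 +0.1727 -0.1818 +0.2273 -0.0273 -0.2909]
  T[1,:] = [+0.0000 -0.0280 +0.3152 -0.2939 -0.3003 -0.1529]
  T[2,:] = [+0.0000 +0.0439 -0.1031 +0.1265 +0.2876 +0.1880]
  T[3,:] = [+0.0000 -0.0868 +0.0683 -0.0947 -0.5735 +0.6466]
  T[4,:] = [+0.0000 -0.0604 +0.1688 -0.1735 -0.2084 +0.1927]
  T[5,:] = [+0.0000 +0.0778 +0.0057 +0.0187 -0.0761 -0.3513]
eigenvalue magnitudes: 0.7043, 0.2500, 0.1714, 0.0221, 0.0196, 0.0000.
spectral radius ρ = 0.7043; 0.7043 < 1, so it converges for any x₀.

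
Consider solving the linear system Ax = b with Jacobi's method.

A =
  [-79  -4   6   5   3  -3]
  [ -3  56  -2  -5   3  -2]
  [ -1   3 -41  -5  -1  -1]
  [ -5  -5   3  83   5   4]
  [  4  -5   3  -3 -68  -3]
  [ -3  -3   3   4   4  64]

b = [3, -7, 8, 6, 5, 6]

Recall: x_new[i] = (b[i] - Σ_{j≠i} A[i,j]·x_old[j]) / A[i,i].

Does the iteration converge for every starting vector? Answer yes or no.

Let D = diag(-79, 56, -41, 83, -68, 64); L, U the strict triangles.
Jacobi: T = -D⁻¹(L+U), T[0,2] = -(6)/(-79) = +0.0759; T[0,0] = 0.
  T[0,:] = [+0.0000  -0.0506  +0.0759  +0.0633  +0.0380  -0.0380]
  T[1,:] = [+0.0536  +0.0000  +0.0357  +0.0893  -0.0536  +0.0357]
  T[2,:] = [-0.0244  +0.0732  +0.0000  -0.1220  -0.0244  -0.0244]
  T[3,:] = [+0.0602  +0.0602  -0.0361  +0.0000  -0.0602  -0.0482]
  T[4,:] = [+0.0588  -0.0735  +0.0441  -0.0441  +0.0000  -0.0441]
  T[5,:] = [+0.0469  +0.0469  -0.0469  -0.0625  -0.0625  +0.0000]
|roots of det(T-λI)|: 0.1819, 0.1177, 0.0682, 0.0682, 0.0495, 0.0027.
spectral radius ρ = 0.1819; 0.1819 < 1: convergent.

yes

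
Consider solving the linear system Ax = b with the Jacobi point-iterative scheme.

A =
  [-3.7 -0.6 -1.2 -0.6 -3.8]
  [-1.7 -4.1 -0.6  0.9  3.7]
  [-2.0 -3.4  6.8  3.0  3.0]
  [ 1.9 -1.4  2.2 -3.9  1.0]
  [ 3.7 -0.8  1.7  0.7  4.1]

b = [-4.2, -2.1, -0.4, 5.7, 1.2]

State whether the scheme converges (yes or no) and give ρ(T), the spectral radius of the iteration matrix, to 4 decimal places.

no, ρ = 1.1550

Diagonal D = diag(-3.7, -4.1, 6.8, -3.9, 4.1); L, U strict lower/upper.
T_J = -D⁻¹(L+U): T[0,3] = -(-0.6)/(-3.7) = -0.1622; T[0,0] = 0.
  T[0,:] = [+0.0000, -0.1622, -0.3243, -0.1622, -1.0270]
  T[1,:] = [-0.4146, +0.0000, -0.1463, +0.2195, +0.9024]
  T[2,:] = [+0.2941, +0.5000, +0.0000, -0.4412, -0.4412]
  T[3,:] = [+0.4872, -0.3590, +0.5641, +0.0000, +0.2564]
  T[4,:] = [-0.9024, +0.1951, -0.4146, -0.1707, +0.0000]
eigenvalue magnitudes: 1.1550, 0.7214, 0.4903, 0.4903, 0.2330.
ρ = 1.1550; 1.1550 > 1: divergent.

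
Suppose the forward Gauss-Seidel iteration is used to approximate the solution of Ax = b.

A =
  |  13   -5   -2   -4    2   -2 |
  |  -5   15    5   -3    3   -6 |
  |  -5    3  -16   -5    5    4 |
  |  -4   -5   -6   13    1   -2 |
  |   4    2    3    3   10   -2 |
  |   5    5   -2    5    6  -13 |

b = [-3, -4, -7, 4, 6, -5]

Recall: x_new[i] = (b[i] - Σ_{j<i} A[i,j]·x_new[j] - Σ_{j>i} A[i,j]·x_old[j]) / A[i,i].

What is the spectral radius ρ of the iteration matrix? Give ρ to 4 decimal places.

0.8960

Diagonal D = diag(13, 15, -16, 13, 10, -13); L, U strict lower/upper.
Gauss-Seidel: T = -(D+L)⁻¹U, row 0 first, T[0,5] = -(-2)/(13) = +0.1538; later rows by forward substitution.
  T[0,:] = [+0.0000, +0.3846, +0.1538, +0.3077, -0.1538, +0.1538]
  T[1,:] = [+0.0000, +0.1282, -0.2821, +0.3026, -0.2513, +0.4513]
  T[2,:] = [+0.0000, -0.0962, -0.1010, -0.3519, +0.3135, +0.2865]
  T[3,:] = [+0.0000, +0.1233, -0.1077, +0.0486, -0.0762, +0.5070]
  T[4,:] = [+0.0000, -0.1876, +0.0575, -0.0926, +0.0406, -0.1899]
  T[5,:] = [+0.0000, +0.1728, -0.0487, +0.2648, -0.2146, +0.2960]
|roots of det(T-λI)|: 0.8960, 0.3200, 0.1754, 0.0749, 0.0629, 0.0000.
spectral radius ρ = 0.8960; 0.8960 < 1, so it converges for any x₀.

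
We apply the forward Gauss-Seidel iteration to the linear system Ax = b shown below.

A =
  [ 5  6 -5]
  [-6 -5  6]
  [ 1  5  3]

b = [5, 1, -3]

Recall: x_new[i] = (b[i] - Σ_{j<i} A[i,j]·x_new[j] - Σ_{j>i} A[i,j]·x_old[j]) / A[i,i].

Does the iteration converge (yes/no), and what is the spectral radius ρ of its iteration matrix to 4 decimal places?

no, ρ = 1.4400

Write A = D+L+U with D = diag(5, -5, 3).
T_GS = -(D+L)⁻¹U: row 0 first, T[0,2] = -(-5)/(5) = +1.0000; later rows by forward substitution.
  T[0,:] = [+0.0000  -1.2000  +1.0000]
  T[1,:] = [+0.0000  +1.4400  +0.0000]
  T[2,:] = [+0.0000  -2.0000  -0.3333]
moduli |λ_i(T)| = 1.4400, 0.3333, 0.0000.
ρ = 1.4400; 1.4400 > 1 ⇒ diverges.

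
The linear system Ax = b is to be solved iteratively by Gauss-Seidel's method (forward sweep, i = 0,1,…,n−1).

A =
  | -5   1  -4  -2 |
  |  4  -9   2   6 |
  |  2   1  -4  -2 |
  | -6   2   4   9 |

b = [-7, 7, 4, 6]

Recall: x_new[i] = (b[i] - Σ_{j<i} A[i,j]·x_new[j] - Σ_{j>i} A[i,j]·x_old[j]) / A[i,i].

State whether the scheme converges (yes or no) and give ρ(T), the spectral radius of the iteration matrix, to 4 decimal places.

yes, ρ = 0.7449

Let D = diag(-5, -9, -4, 9); L, U the strict triangles.
T_GS = -(D+L)⁻¹U: row 0 first, T[0,1] = -(1)/(-5) = +0.2000; later rows by forward substitution.
  T[0,:] = [+0.0000  +0.2000  -0.8000  -0.4000]
  T[1,:] = [+0.0000  +0.0889  -0.1333  +0.4889]
  T[2,:] = [+0.0000  +0.1222  -0.4333  -0.5778]
  T[3,:] = [+0.0000  +0.0593  -0.3111  -0.1185]
|roots of det(T-λI)|: 0.7449, 0.1410, 0.1410, 0.0000.
ρ(T) = max|λ| = 0.7449; 0.7449 < 1 ⇒ converges.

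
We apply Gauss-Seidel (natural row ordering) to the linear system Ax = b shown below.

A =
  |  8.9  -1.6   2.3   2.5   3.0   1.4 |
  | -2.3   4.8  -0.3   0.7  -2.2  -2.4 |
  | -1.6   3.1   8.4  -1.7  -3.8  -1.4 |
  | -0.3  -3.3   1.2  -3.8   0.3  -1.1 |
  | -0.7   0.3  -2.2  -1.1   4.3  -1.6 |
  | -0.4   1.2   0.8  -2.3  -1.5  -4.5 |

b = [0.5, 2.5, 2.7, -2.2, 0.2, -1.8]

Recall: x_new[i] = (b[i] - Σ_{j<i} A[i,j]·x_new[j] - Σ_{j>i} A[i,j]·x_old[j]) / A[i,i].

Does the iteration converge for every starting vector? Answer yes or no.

yes

Let D = diag(8.9, 4.8, 8.4, -3.8, 4.3, -4.5); L, U the strict triangles.
GS T = -(D+L)⁻¹U: row 0 first, T[0,3] = -(2.5)/(8.9) = -0.2809; later rows by forward substitution.
  T[0,:] = [+0.0000  +0.1798  -0.2584  -0.2809  -0.3371  -0.1573]
  T[1,:] = [+0.0000  +0.0861  -0.0613  -0.2804  +0.2968  +0.4246]
  T[2,:] = [+0.0000  +0.0025  -0.0266  +0.2524  +0.2786  -0.0200]
  T[3,:] = [+0.0000  -0.0882  +0.0653  +0.3454  -0.0642  -0.6521]
  T[4,:] = [+0.0000  +0.0019  -0.0347  +0.1913  +0.0506  +0.1398]
  T[5,:] = [+0.0000  +0.0519  -0.0199  -0.2453  +0.1746  +0.4104]
moduli |λ_i(T)| = 0.8360, 0.1820, 0.1404, 0.0167, 0.0167, 0.0000.
ρ = 0.8360; 0.8360 < 1 ⇒ converges.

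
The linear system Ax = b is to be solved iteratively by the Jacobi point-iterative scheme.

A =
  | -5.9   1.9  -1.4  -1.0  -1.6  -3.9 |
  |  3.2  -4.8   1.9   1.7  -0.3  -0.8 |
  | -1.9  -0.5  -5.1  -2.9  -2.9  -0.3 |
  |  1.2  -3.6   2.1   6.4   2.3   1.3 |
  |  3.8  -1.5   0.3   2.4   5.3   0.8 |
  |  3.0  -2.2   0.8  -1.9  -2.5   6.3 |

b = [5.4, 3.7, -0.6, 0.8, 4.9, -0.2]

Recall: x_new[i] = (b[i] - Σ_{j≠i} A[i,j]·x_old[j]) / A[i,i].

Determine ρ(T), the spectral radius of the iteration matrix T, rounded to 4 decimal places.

1.3338

Let D = diag(-5.9, -4.8, -5.1, 6.4, 5.3, 6.3); L, U the strict triangles.
T_J = -D⁻¹(L+U): T[1,3] = -(1.7)/(-4.8) = +0.3542; T[1,1] = 0.
  T[0,:] = [+0.0000  +0.3220  -0.2373  -0.1695  -0.2712  -0.6610]
  T[1,:] = [+0.6667  +0.0000  +0.3958  +0.3542  -0.0625  -0.1667]
  T[2,:] = [-0.3725  -0.0980  +0.0000  -0.5686  -0.5686  -0.0588]
  T[3,:] = [-0.1875  +0.5625  -0.3281  +0.0000  -0.3594  -0.2031]
  T[4,:] = [-0.7170  +0.2830  -0.0566  -0.4528  +0.0000  -0.1509]
  T[5,:] = [-0.4762  +0.3492  -0.1270  +0.3016  +0.3968  +0.0000]
eigenvalue magnitudes: 1.3338, 0.7047, 0.5118, 0.4235, 0.4235, 0.2631.
spectral radius ρ = 1.3338; 1.3338 > 1: divergent.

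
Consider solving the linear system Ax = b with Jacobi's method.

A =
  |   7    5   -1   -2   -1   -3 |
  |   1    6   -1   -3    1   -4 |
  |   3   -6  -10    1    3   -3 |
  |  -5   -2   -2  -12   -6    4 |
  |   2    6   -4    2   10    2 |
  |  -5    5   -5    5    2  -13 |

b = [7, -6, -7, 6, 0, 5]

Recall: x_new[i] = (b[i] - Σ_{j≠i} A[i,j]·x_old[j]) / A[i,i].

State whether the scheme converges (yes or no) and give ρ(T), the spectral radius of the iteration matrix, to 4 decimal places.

Diagonal D = diag(7, 6, -10, -12, 10, -13); L, U strict lower/upper.
Jacobi: T = -D⁻¹(L+U), T[4,0] = -(2)/(10) = -0.2000; T[4,4] = 0.
  T[0,:] = [+0.0000 -0.7143 +0.1429 +0.2857 +0.1429 +0.4286]
  T[1,:] = [-0.1667 +0.0000 +0.1667 +0.5000 -0.1667 +0.6667]
  T[2,:] = [+0.3000 -0.6000 +0.0000 +0.1000 +0.3000 -0.3000]
  T[3,:] = [-0.4167 -0.1667 -0.1667 +0.0000 -0.5000 +0.3333]
  T[4,:] = [-0.2000 -0.6000 +0.4000 -0.2000 +0.0000 -0.2000]
  T[5,:] = [-0.3846 +0.3846 -0.3846 +0.3846 +0.1538 +0.0000]
|λ(T)| sorted: 1.1516, 0.8203, 0.7478, 0.7478, 0.2565, 0.2565.
spectral radius ρ = 1.1516; 1.1516 > 1, so it fails to converge.

no, ρ = 1.1516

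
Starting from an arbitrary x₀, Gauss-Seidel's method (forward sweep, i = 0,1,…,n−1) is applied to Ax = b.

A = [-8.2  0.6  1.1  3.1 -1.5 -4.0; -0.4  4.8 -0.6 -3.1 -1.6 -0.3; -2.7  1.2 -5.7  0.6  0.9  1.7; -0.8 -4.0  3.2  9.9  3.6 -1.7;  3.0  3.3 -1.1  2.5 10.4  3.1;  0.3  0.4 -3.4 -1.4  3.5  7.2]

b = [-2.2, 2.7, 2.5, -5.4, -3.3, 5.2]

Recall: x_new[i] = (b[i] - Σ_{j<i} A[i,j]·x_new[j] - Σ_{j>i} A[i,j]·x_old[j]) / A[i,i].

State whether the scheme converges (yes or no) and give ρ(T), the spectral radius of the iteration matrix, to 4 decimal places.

Let D = diag(-8.2, 4.8, -5.7, 9.9, 10.4, 7.2); L, U the strict triangles.
GS T = -(D+L)⁻¹U: row 0 first, T[0,5] = -(-4)/(-8.2) = -0.4878; later rows by forward substitution.
  T[0,:] = [+0.0000  +0.0732  +0.1341  +0.3780  -0.1829  -0.4878]
  T[1,:] = [+0.0000  +0.0061  +0.1362  +0.6773  +0.3181  +0.0218]
  T[2,:] = [+0.0000  -0.0334  -0.0349  +0.0688  +0.3115  +0.5339]
  T[3,:] = [+0.0000  +0.0192  +0.0771  +0.2820  -0.3506  -0.0315]
  T[4,:] = [+0.0000  -0.0312  -0.1041  -0.3845  +0.0691  -0.1003]
  T[5,:] = [+0.0000  -0.0003  +0.0360  +0.2208  +0.0353  +0.3139]
eigenvalue magnitudes: 0.6081, 0.2106, 0.1283, 0.1283, 0.0021, 0.0000.
spectral radius ρ = 0.6081; 0.6081 < 1 ⇒ converges.

yes, ρ = 0.6081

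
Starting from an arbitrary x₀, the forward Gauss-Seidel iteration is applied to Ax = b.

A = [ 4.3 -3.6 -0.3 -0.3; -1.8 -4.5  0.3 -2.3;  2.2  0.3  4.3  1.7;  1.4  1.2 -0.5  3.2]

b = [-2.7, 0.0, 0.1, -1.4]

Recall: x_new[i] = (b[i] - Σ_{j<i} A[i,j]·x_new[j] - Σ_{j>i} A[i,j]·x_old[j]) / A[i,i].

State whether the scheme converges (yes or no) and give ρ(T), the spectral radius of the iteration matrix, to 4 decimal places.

Split A = D + L + U, D = diag(4.3, -4.5, 4.3, 3.2).
T_GS = -(D+L)⁻¹U: row 0 first, T[0,1] = -(-3.6)/(4.3) = +0.8372; later rows by forward substitution.
  T[0,:] = [+0.0000, +0.8372, +0.0698, +0.0698]
  T[1,:] = [+0.0000, -0.3349, +0.0388, -0.5390]
  T[2,:] = [+0.0000, -0.4050, -0.0384, -0.3934]
  T[3,:] = [+0.0000, -0.3040, -0.0511, +0.1101]
|roots of det(T-λI)|: 0.5755, 0.3590, 0.0467, 0.0000.
ρ = 0.5755; 0.5755 < 1 ⇒ converges.

yes, ρ = 0.5755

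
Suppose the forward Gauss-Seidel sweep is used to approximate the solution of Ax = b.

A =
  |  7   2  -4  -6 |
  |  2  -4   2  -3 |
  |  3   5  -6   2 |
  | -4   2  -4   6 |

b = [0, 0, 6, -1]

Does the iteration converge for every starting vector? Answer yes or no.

no

Let D = diag(7, -4, -6, 6); L, U the strict triangles.
T_GS = -(D+L)⁻¹U: row 0 first, T[0,3] = -(-6)/(7) = +0.8571; later rows by forward substitution.
  T[0,:] = [+0.0000, -0.2857, +0.5714, +0.8571]
  T[1,:] = [+0.0000, -0.1429, +0.7857, -0.3214]
  T[2,:] = [+0.0000, -0.2619, +0.9405, +0.4940]
  T[3,:] = [+0.0000, -0.3175, +0.7460, +1.0079]
moduli |λ_i(T)| = 1.5268, 0.3399, 0.0612, 0.0000.
ρ(T) = max|λ| = 1.5268; 1.5268 > 1 ⇒ diverges.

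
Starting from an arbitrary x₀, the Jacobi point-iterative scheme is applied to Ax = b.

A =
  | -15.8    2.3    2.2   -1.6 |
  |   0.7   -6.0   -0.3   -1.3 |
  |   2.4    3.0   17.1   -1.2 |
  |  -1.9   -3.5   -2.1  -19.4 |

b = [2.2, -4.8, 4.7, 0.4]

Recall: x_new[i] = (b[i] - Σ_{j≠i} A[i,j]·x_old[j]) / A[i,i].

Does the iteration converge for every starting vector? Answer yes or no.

yes

Write A = D+L+U with D = diag(-15.8, -6, 17.1, -19.4).
Jacobi T = -D⁻¹(L+U): T[1,3] = -(-1.3)/(-6) = -0.2167; T[1,1] = 0.
  T[0,:] = [+0.0000, +0.1456, +0.1392, -0.1013]
  T[1,:] = [+0.1167, +0.0000, -0.0500, -0.2167]
  T[2,:] = [-0.1404, -0.1754, +0.0000, +0.0702]
  T[3,:] = [-0.0979, -0.1804, -0.1082, +0.0000]
eigenvalue magnitudes: 0.2244, 0.1606, 0.1606, 0.0766.
ρ(T) = max|λ| = 0.2244; 0.2244 < 1 ⇒ converges.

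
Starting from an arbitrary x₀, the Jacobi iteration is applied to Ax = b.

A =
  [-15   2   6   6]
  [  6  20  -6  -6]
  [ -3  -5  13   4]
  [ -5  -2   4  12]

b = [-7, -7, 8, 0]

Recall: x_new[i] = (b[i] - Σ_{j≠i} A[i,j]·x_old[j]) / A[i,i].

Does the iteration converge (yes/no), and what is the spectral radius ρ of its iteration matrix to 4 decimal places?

Write A = D+L+U with D = diag(-15, 20, 13, 12).
T_J = -D⁻¹(L+U): T[1,2] = -(-6)/(20) = +0.3000; T[1,1] = 0.
  T[0,:] = [+0.0000, +0.1333, +0.4000, +0.4000]
  T[1,:] = [-0.3000, +0.0000, +0.3000, +0.3000]
  T[2,:] = [+0.2308, +0.3846, +0.0000, -0.3077]
  T[3,:] = [+0.4167, +0.1667, -0.3333, +0.0000]
|eigenvalues of T|: 0.8479, 0.3783, 0.2626, 0.2070.
ρ(T) = max|λ| = 0.8479; 0.8479 < 1 ⇒ converges.

yes, ρ = 0.8479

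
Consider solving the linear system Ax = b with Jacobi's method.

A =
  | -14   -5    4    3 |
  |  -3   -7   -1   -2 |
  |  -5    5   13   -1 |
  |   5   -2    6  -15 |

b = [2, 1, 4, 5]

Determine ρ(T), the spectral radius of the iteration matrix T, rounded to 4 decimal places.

Diagonal D = diag(-14, -7, 13, -15); L, U strict lower/upper.
T_J = -D⁻¹(L+U): T[1,3] = -(-2)/(-7) = -0.2857; T[1,1] = 0.
  T[0,:] = [+0.0000 -0.3571 +0.2857 +0.2143]
  T[1,:] = [-0.4286 +0.0000 -0.1429 -0.2857]
  T[2,:] = [+0.3846 -0.3846 +0.0000 +0.0769]
  T[3,:] = [+0.3333 -0.1333 +0.4000 +0.0000]
moduli |λ_i(T)| = 0.8563, 0.3982, 0.3045, 0.3045.
spectral radius ρ = 0.8563; 0.8563 < 1, so it converges for any x₀.

0.8563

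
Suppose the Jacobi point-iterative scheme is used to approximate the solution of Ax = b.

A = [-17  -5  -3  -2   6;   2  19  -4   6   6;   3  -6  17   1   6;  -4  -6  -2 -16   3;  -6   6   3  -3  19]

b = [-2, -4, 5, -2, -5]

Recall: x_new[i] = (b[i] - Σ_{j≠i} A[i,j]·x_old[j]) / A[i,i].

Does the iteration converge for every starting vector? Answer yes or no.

A = D + L + U where D = diag(-17, 19, 17, -16, 19).
Jacobi T = -D⁻¹(L+U): T[4,1] = -(6)/(19) = -0.3158; T[4,4] = 0.
  T[0,:] = [+0.0000 -0.2941 -0.1765 -0.1176 +0.3529]
  T[1,:] = [-0.1053 +0.0000 +0.2105 -0.3158 -0.3158]
  T[2,:] = [-0.1765 +0.3529 +0.0000 -0.0588 -0.3529]
  T[3,:] = [-0.2500 -0.3750 -0.1250 +0.0000 +0.1875]
  T[4,:] = [+0.3158 -0.3158 -0.1579 +0.1579 +0.0000]
|eigenvalues of T|: 0.8384, 0.5035, 0.3561, 0.2258, 0.2045.
spectral radius ρ = 0.8384; 0.8384 < 1, so it converges for any x₀.

yes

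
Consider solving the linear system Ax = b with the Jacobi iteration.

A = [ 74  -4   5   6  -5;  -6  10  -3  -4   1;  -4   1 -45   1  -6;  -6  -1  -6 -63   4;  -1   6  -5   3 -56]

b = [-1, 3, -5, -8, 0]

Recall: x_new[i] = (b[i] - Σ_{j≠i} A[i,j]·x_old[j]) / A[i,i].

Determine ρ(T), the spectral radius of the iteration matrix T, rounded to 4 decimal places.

0.2399

Write A = D+L+U with D = diag(74, 10, -45, -63, -56).
Jacobi T = -D⁻¹(L+U): T[3,4] = -(4)/(-63) = +0.0635; T[3,3] = 0.
  T[0,:] = [+0.0000 +0.0541 -0.0676 -0.0811 +0.0676]
  T[1,:] = [+0.6000 +0.0000 +0.3000 +0.4000 -0.1000]
  T[2,:] = [-0.0889 +0.0222 +0.0000 +0.0222 -0.1333]
  T[3,:] = [-0.0952 -0.0159 -0.0952 +0.0000 +0.0635]
  T[4,:] = [-0.0179 +0.1071 -0.0893 +0.0536 +0.0000]
eigenvalue magnitudes: 0.2399, 0.2025, 0.0893, 0.0829, 0.0829.
ρ(T) = max|λ| = 0.2399; 0.2399 < 1, so it converges for any x₀.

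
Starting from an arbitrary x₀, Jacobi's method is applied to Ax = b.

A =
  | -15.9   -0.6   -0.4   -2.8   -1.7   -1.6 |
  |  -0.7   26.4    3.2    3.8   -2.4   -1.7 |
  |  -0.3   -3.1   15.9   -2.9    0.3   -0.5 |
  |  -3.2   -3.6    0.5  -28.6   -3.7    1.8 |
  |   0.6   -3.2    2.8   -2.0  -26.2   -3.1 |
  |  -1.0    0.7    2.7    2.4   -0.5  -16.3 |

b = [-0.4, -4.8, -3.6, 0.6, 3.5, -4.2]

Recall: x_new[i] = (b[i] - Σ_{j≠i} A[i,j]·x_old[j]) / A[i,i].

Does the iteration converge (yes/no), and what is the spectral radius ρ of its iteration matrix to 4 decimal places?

yes, ρ = 0.2671

Let D = diag(-15.9, 26.4, 15.9, -28.6, -26.2, -16.3); L, U the strict triangles.
Jacobi: T = -D⁻¹(L+U), T[3,2] = -(0.5)/(-28.6) = +0.0175; T[3,3] = 0.
  T[0,:] = [+0.0000 -0.0377 -0.0252 -0.1761 -0.1069 -0.1006]
  T[1,:] = [+0.0265 +0.0000 -0.1212 -0.1439 +0.0909 +0.0644]
  T[2,:] = [+0.0189 +0.1950 +0.0000 +0.1824 -0.0189 +0.0314]
  T[3,:] = [-0.1119 -0.1259 +0.0175 +0.0000 -0.1294 +0.0629]
  T[4,:] = [+0.0229 -0.1221 +0.1069 -0.0763 +0.0000 -0.1183]
  T[5,:] = [-0.0613 +0.0429 +0.1656 +0.1472 -0.0307 +0.0000]
eigenvalue magnitudes: 0.2671, 0.1806, 0.1471, 0.1471, 0.0504, 0.0374.
spectral radius ρ = 0.2671; 0.2671 < 1: convergent.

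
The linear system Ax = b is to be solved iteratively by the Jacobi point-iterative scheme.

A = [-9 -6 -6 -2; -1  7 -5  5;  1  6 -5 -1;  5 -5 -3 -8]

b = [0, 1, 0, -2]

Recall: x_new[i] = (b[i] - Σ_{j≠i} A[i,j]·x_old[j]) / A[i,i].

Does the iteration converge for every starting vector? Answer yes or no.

no

A = D + L + U where D = diag(-9, 7, -5, -8).
Jacobi: T = -D⁻¹(L+U), T[0,2] = -(-6)/(-9) = -0.6667; T[0,0] = 0.
  T[0,:] = [+0.0000, -0.6667, -0.6667, -0.2222]
  T[1,:] = [+0.1429, +0.0000, +0.7143, -0.7143]
  T[2,:] = [+0.2000, +1.2000, +0.0000, -0.2000]
  T[3,:] = [+0.6250, -0.6250, -0.3750, +0.0000]
|roots of det(T-λI)|: 1.3415, 0.9927, 0.6650, 0.6650.
ρ = 1.3415; 1.3415 > 1: divergent.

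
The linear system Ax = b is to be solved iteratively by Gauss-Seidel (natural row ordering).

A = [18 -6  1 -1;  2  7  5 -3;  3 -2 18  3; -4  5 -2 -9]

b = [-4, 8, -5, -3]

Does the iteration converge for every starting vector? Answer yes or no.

Diagonal D = diag(18, 7, 18, -9); L, U strict lower/upper.
GS T = -(D+L)⁻¹U: row 0 first, T[0,1] = -(-6)/(18) = +0.3333; later rows by forward substitution.
  T[0,:] = [+0.0000  +0.3333  -0.0556  +0.0556]
  T[1,:] = [+0.0000  -0.0952  -0.6984  +0.4127]
  T[2,:] = [+0.0000  -0.0661  -0.0683  -0.1301]
  T[3,:] = [+0.0000  -0.1864  -0.3481  +0.2335]
|eigenvalues of T|: 0.2931, 0.2453, 0.2453, 0.0000.
spectral radius ρ = 0.2931; 0.2931 < 1: convergent.

yes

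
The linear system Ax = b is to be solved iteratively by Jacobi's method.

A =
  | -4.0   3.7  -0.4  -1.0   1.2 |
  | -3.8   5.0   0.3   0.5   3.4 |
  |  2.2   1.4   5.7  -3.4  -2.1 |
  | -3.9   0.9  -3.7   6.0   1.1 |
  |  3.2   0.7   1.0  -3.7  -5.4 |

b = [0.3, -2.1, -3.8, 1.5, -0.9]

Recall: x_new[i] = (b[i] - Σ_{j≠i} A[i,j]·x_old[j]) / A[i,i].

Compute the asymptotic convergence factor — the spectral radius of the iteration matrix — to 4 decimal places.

A = D + L + U where D = diag(-4, 5, 5.7, 6, -5.4).
T_J = -D⁻¹(L+U): T[2,1] = -(1.4)/(5.7) = -0.2456; T[2,2] = 0.
  T[0,:] = [+0.0000  +0.9250  -0.1000  -0.2500  +0.3000]
  T[1,:] = [+0.7600  +0.0000  -0.0600  -0.1000  -0.6800]
  T[2,:] = [-0.3860  -0.2456  +0.0000  +0.5965  +0.3684]
  T[3,:] = [+0.6500  -0.1500  +0.6167  +0.0000  -0.1833]
  T[4,:] = [+0.5926  +0.1296  +0.1852  -0.6852  +0.0000]
eigenvalue magnitudes: 1.2882, 0.6287, 0.6038, 0.6038, 0.3693.
ρ(T) = max|λ| = 1.2882; 1.2882 > 1 ⇒ diverges.

1.2882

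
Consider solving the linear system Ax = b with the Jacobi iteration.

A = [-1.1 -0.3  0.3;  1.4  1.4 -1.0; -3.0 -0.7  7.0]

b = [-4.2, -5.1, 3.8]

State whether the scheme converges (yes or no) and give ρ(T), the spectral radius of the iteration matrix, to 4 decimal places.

Diagonal D = diag(-1.1, 1.4, 7); L, U strict lower/upper.
T_J = -D⁻¹(L+U): T[1,2] = -(-1)/(1.4) = +0.7143; T[1,1] = 0.
  T[0,:] = [+0.0000 -0.2727 +0.2727]
  T[1,:] = [-1.0000 +0.0000 +0.7143]
  T[2,:] = [+0.4286 +0.1000 +0.0000]
|λ(T)| sorted: 0.7769, 0.4798, 0.2972.
spectral radius ρ = 0.7769; 0.7769 < 1, so it converges for any x₀.

yes, ρ = 0.7769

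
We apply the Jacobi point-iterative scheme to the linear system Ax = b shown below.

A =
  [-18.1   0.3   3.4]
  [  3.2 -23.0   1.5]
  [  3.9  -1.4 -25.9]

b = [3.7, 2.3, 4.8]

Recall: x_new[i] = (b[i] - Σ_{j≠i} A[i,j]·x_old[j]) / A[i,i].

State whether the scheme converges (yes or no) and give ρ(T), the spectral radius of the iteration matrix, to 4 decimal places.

yes, ρ = 0.1840

Diagonal D = diag(-18.1, -23, -25.9); L, U strict lower/upper.
Jacobi T = -D⁻¹(L+U): T[0,1] = -(0.3)/(-18.1) = +0.0166; T[0,0] = 0.
  T[0,:] = [+0.0000  +0.0166  +0.1878]
  T[1,:] = [+0.1391  +0.0000  +0.0652]
  T[2,:] = [+0.1506  -0.0541  +0.0000]
moduli |λ_i(T)| = 0.1840, 0.1329, 0.0511.
spectral radius ρ = 0.1840; 0.1840 < 1: convergent.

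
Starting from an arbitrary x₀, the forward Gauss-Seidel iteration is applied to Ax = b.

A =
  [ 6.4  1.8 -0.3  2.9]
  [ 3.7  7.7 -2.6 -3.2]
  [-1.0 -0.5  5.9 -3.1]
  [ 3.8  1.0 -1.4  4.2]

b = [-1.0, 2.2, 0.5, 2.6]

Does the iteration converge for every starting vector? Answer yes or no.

Let D = diag(6.4, 7.7, 5.9, 4.2); L, U the strict triangles.
T_GS = -(D+L)⁻¹U: row 0 first, T[0,1] = -(1.8)/(6.4) = -0.2812; later rows by forward substitution.
  T[0,:] = [+0.0000  -0.2812  +0.0469  -0.4531]
  T[1,:] = [+0.0000  +0.1351  +0.3151  +0.6333]
  T[2,:] = [+0.0000  -0.0362  +0.0347  +0.5023]
  T[3,:] = [+0.0000  +0.2102  -0.1059  +0.4266]
moduli |λ_i(T)| = 0.6811, 0.2575, 0.2575, 0.0000.
spectral radius ρ = 0.6811; 0.6811 < 1 ⇒ converges.

yes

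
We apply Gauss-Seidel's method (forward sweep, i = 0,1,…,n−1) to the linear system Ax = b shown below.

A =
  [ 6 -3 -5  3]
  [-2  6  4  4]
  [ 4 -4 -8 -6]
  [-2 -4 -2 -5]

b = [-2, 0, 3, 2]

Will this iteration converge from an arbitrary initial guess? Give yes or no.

Let D = diag(6, 6, -8, -5); L, U the strict triangles.
GS T = -(D+L)⁻¹U: row 0 first, T[0,2] = -(-5)/(6) = +0.8333; later rows by forward substitution.
  T[0,:] = [+0.0000  +0.5000  +0.8333  -0.5000]
  T[1,:] = [+0.0000  +0.1667  -0.3889  -0.8333]
  T[2,:] = [+0.0000  +0.1667  +0.6111  -0.5833]
  T[3,:] = [+0.0000  -0.4000  -0.2667  +1.1000]
eigenvalue magnitudes: 1.4681, 0.5366, 0.1269, 0.0000.
ρ = 1.4681; 1.4681 > 1: divergent.

no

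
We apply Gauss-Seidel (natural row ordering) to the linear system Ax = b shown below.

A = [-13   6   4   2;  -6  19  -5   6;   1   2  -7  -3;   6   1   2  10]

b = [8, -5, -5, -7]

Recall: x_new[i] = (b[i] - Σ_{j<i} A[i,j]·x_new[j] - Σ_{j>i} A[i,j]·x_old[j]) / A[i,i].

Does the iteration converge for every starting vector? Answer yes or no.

yes

Diagonal D = diag(-13, 19, -7, 10); L, U strict lower/upper.
T_GS = -(D+L)⁻¹U: row 0 first, T[0,3] = -(2)/(-13) = +0.1538; later rows by forward substitution.
  T[0,:] = [+0.0000  +0.4615  +0.3077  +0.1538]
  T[1,:] = [+0.0000  +0.1457  +0.3603  -0.2672]
  T[2,:] = [+0.0000  +0.1076  +0.1469  -0.4829]
  T[3,:] = [+0.0000  -0.3130  -0.2500  +0.0310]
|eigenvalues of T|: 0.6946, 0.2121, 0.2121, 0.0000.
spectral radius ρ = 0.6946; 0.6946 < 1 ⇒ converges.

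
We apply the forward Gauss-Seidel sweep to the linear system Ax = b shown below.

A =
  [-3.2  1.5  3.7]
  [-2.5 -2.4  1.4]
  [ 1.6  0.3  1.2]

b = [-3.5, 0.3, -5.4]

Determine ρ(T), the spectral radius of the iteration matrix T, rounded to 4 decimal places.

Split A = D + L + U, D = diag(-3.2, -2.4, 1.2).
T_GS = -(D+L)⁻¹U: row 0 first, T[0,2] = -(3.7)/(-3.2) = +1.1562; later rows by forward substitution.
  T[0,:] = [+0.0000, +0.4688, +1.1562]
  T[1,:] = [+0.0000, -0.4883, -0.6211]
  T[2,:] = [+0.0000, -0.5029, -1.3864]
moduli |λ_i(T)| = 1.6543, 0.2204, 0.0000.
ρ = 1.6543; 1.6543 > 1 ⇒ diverges.

1.6543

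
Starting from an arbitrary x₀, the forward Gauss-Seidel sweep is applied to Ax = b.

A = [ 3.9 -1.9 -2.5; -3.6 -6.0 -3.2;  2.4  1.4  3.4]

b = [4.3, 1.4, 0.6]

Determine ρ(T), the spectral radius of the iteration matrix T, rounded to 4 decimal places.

0.6493

Let D = diag(3.9, -6, 3.4); L, U the strict triangles.
Gauss-Seidel: T = -(D+L)⁻¹U, row 0 first, T[0,1] = -(-1.9)/(3.9) = +0.4872; later rows by forward substitution.
  T[0,:] = [+0.0000 +0.4872 +0.6410]
  T[1,:] = [+0.0000 -0.2923 -0.9179]
  T[2,:] = [+0.0000 -0.2235 -0.0745]
|λ(T)| sorted: 0.6493, 0.2825, 0.0000.
spectral radius ρ = 0.6493; 0.6493 < 1 ⇒ converges.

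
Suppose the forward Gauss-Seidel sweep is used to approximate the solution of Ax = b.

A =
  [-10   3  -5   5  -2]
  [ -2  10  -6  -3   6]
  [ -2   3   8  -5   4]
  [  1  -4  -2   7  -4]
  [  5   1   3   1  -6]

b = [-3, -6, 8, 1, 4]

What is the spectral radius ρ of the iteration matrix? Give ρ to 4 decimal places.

Let D = diag(-10, 10, 8, 7, -6); L, U the strict triangles.
T_GS = -(D+L)⁻¹U: row 0 first, T[0,2] = -(-5)/(-10) = -0.5000; later rows by forward substitution.
  T[0,:] = [+0.0000 +0.3000 -0.5000 +0.5000 -0.2000]
  T[1,:] = [+0.0000 +0.0600 +0.5000 +0.4000 -0.6400]
  T[2,:] = [+0.0000 +0.0525 -0.3125 +0.6000 -0.3100]
  T[3,:] = [+0.0000 +0.0064 +0.2679 +0.3286 +0.1457]
  T[4,:] = [+0.0000 +0.2873 -0.4449 +0.8381 -0.4040]
moduli |λ_i(T)| = 0.8983, 0.5574, 0.3271, 0.3271, 0.0000.
spectral radius ρ = 0.8983; 0.8983 < 1: convergent.

0.8983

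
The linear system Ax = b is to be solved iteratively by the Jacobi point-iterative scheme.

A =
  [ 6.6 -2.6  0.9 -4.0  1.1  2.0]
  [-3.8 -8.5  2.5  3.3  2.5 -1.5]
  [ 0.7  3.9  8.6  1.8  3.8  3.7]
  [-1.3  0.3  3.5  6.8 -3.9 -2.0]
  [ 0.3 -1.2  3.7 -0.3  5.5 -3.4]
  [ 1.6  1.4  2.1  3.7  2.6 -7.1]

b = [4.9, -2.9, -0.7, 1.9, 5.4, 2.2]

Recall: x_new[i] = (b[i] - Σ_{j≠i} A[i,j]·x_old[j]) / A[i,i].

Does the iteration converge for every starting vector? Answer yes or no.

A = D + L + U where D = diag(6.6, -8.5, 8.6, 6.8, 5.5, -7.1).
Jacobi: T = -D⁻¹(L+U), T[3,0] = -(-1.3)/(6.8) = +0.1912; T[3,3] = 0.
  T[0,:] = [+0.0000 +0.3939 -0.1364 +0.6061 -0.1667 -0.3030]
  T[1,:] = [-0.4471 +0.0000 +0.2941 +0.3882 +0.2941 -0.1765]
  T[2,:] = [-0.0814 -0.4535 +0.0000 -0.2093 -0.4419 -0.4302]
  T[3,:] = [+0.1912 -0.0441 -0.5147 +0.0000 +0.5735 +0.2941]
  T[4,:] = [-0.0545 +0.2182 -0.6727 +0.0545 +0.0000 +0.6182]
  T[5,:] = [+0.2254 +0.1972 +0.2958 +0.5211 +0.3662 +0.0000]
|λ(T)| sorted: 1.1492, 0.7451, 0.7451, 0.5874, 0.3539, 0.3539.
ρ(T) = max|λ| = 1.1492; 1.1492 > 1: divergent.

no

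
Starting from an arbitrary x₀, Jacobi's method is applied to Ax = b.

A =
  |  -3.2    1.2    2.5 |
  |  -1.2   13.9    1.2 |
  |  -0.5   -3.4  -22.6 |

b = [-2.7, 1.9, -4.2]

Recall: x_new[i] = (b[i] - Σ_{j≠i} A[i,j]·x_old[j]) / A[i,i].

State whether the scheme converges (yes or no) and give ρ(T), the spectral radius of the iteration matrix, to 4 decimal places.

yes, ρ = 0.2551

Split A = D + L + U, D = diag(-3.2, 13.9, -22.6).
T_J = -D⁻¹(L+U): T[2,1] = -(-3.4)/(-22.6) = -0.1504; T[2,2] = 0.
  T[0,:] = [+0.0000, +0.3750, +0.7812]
  T[1,:] = [+0.0863, +0.0000, -0.0863]
  T[2,:] = [-0.0221, -0.1504, +0.0000]
moduli |λ_i(T)| = 0.2551, 0.1923, 0.1923.
ρ(T) = max|λ| = 0.2551; 0.2551 < 1 ⇒ converges.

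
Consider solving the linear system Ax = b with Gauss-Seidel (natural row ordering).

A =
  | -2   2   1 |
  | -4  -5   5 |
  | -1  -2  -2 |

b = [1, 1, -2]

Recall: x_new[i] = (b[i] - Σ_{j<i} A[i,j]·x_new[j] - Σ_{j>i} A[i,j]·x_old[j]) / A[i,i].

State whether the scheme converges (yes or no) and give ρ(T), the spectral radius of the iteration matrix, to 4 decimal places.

Diagonal D = diag(-2, -5, -2); L, U strict lower/upper.
GS T = -(D+L)⁻¹U: row 0 first, T[0,2] = -(1)/(-2) = +0.5000; later rows by forward substitution.
  T[0,:] = [+0.0000  +1.0000  +0.5000]
  T[1,:] = [+0.0000  -0.8000  +0.6000]
  T[2,:] = [+0.0000  +0.3000  -0.8500]
eigenvalue magnitudes: 1.2500, 0.4000, 0.0000.
ρ = 1.2500; 1.2500 > 1: divergent.

no, ρ = 1.2500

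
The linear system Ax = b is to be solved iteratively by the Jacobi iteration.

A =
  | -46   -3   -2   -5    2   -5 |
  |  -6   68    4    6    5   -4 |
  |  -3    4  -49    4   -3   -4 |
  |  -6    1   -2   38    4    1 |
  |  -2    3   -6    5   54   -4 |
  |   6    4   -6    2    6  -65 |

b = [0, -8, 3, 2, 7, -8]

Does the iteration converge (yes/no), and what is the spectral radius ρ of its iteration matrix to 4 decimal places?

Split A = D + L + U, D = diag(-46, 68, -49, 38, 54, -65).
Jacobi T = -D⁻¹(L+U): T[2,1] = -(4)/(-49) = +0.0816; T[2,2] = 0.
  T[0,:] = [+0.0000, -0.0652, -0.0435, -0.1087, +0.0435, -0.1087]
  T[1,:] = [+0.0882, +0.0000, -0.0588, -0.0882, -0.0735, +0.0588]
  T[2,:] = [-0.0612, +0.0816, +0.0000, +0.0816, -0.0612, -0.0816]
  T[3,:] = [+0.1579, -0.0263, +0.0526, +0.0000, -0.1053, -0.0263]
  T[4,:] = [+0.0370, -0.0556, +0.1111, -0.0926, +0.0000, +0.0741]
  T[5,:] = [+0.0923, +0.0615, -0.0923, +0.0308, +0.0923, +0.0000]
|roots of det(T-λI)|: 0.2321, 0.1762, 0.1762, 0.1205, 0.0974, 0.0974.
spectral radius ρ = 0.2321; 0.2321 < 1 ⇒ converges.

yes, ρ = 0.2321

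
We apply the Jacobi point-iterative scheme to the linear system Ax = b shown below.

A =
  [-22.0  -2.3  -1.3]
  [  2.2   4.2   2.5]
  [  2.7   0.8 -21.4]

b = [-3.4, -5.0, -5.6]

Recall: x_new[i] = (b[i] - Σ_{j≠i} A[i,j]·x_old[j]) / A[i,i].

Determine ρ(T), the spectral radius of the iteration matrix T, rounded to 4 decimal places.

0.2478

Write A = D+L+U with D = diag(-22, 4.2, -21.4).
T_J = -D⁻¹(L+U): T[1,2] = -(2.5)/(4.2) = -0.5952; T[1,1] = 0.
  T[0,:] = [+0.0000, -0.1045, -0.0591]
  T[1,:] = [-0.5238, +0.0000, -0.5952]
  T[2,:] = [+0.1262, +0.0374, +0.0000]
|eigenvalues of T|: 0.2478, 0.1907, 0.1907.
ρ = 0.2478; 0.2478 < 1 ⇒ converges.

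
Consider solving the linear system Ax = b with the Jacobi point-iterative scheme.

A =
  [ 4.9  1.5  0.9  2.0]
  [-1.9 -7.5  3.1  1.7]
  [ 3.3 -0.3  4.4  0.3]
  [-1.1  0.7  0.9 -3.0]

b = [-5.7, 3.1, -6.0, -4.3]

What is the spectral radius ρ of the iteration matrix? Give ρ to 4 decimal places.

0.8616

Write A = D+L+U with D = diag(4.9, -7.5, 4.4, -3).
Jacobi: T = -D⁻¹(L+U), T[3,2] = -(0.9)/(-3) = +0.3000; T[3,3] = 0.
  T[0,:] = [+0.0000, -0.3061, -0.1837, -0.4082]
  T[1,:] = [-0.2533, +0.0000, +0.4133, +0.2267]
  T[2,:] = [-0.7500, +0.0682, +0.0000, -0.0682]
  T[3,:] = [-0.3667, +0.2333, +0.3000, +0.0000]
|roots of det(T-λI)|: 0.8616, 0.4107, 0.4107, 0.2372.
spectral radius ρ = 0.8616; 0.8616 < 1: convergent.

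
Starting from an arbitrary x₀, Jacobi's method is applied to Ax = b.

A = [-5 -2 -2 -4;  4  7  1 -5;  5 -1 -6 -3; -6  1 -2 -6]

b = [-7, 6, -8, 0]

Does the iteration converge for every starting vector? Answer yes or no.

no

Diagonal D = diag(-5, 7, -6, -6); L, U strict lower/upper.
T_J = -D⁻¹(L+U): T[3,2] = -(-2)/(-6) = -0.3333; T[3,3] = 0.
  T[0,:] = [+0.0000, -0.4000, -0.4000, -0.8000]
  T[1,:] = [-0.5714, +0.0000, -0.1429, +0.7143]
  T[2,:] = [+0.8333, -0.1667, +0.0000, -0.5000]
  T[3,:] = [-1.0000, +0.1667, -0.3333, +0.0000]
|λ(T)| sorted: 1.1932, 0.7129, 0.2766, 0.2766.
spectral radius ρ = 1.1932; 1.1932 > 1 ⇒ diverges.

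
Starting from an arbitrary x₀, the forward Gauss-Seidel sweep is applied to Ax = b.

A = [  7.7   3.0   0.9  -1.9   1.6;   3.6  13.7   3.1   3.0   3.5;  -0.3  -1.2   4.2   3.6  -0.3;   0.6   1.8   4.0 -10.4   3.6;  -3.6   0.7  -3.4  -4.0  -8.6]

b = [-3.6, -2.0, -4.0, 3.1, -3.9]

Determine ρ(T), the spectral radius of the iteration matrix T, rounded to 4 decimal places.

0.7479

Diagonal D = diag(7.7, 13.7, 4.2, -10.4, -8.6); L, U strict lower/upper.
GS T = -(D+L)⁻¹U: row 0 first, T[0,2] = -(0.9)/(7.7) = -0.1169; later rows by forward substitution.
  T[0,:] = [+0.0000, -0.3896, -0.1169, +0.2468, -0.2078]
  T[1,:] = [+0.0000, +0.1024, -0.1956, -0.2838, -0.2009]
  T[2,:] = [+0.0000, +0.0014, -0.0642, -0.9206, -0.0008]
  T[3,:] = [+0.0000, -0.0042, -0.0653, -0.3890, +0.2991]
  T[4,:] = [+0.0000, +0.1728, +0.0888, +0.4185, -0.0682]
eigenvalue magnitudes: 0.7479, 0.2677, 0.2677, 0.2043, 0.0000.
spectral radius ρ = 0.7479; 0.7479 < 1, so it converges for any x₀.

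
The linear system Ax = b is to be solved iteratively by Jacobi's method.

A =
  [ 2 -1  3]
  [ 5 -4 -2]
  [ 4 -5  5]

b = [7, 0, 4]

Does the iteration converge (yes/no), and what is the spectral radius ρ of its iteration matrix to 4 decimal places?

A = D + L + U where D = diag(2, -4, 5).
T_J = -D⁻¹(L+U): T[1,0] = -(5)/(-4) = +1.2500; T[1,1] = 0.
  T[0,:] = [+0.0000  +0.5000  -1.5000]
  T[1,:] = [+1.2500  +0.0000  -0.5000]
  T[2,:] = [-0.8000  +1.0000  +0.0000]
|eigenvalues of T|: 1.5508, 1.0393, 1.0393.
ρ = 1.5508; 1.5508 > 1: divergent.

no, ρ = 1.5508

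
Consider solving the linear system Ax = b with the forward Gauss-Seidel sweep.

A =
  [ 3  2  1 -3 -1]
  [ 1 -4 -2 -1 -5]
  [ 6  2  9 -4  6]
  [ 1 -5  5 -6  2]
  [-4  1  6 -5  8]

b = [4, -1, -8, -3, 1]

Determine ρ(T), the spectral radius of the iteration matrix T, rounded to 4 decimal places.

1.4500

Let D = diag(3, -4, 9, -6, 8); L, U the strict triangles.
GS T = -(D+L)⁻¹U: row 0 first, T[0,2] = -(1)/(3) = -0.3333; later rows by forward substitution.
  T[0,:] = [+0.0000  -0.6667  -0.3333  +1.0000  +0.3333]
  T[1,:] = [+0.0000  -0.1667  -0.5833  +0.0000  -1.1667]
  T[2,:] = [+0.0000  +0.4815  +0.3519  -0.2222  -0.6296]
  T[3,:] = [+0.0000  +0.4290  +0.7238  -0.0185  +0.8364]
  T[4,:] = [+0.0000  -0.4055  +0.0947  +0.6551  +1.3075]
eigenvalue magnitudes: 1.4500, 0.6403, 0.6216, 0.0428, 0.0000.
spectral radius ρ = 1.4500; 1.4500 > 1, so it fails to converge.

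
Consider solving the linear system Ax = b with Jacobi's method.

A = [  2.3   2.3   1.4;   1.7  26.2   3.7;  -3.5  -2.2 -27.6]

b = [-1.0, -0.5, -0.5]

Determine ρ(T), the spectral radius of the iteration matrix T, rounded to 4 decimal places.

0.4476

Let D = diag(2.3, 26.2, -27.6); L, U the strict triangles.
Jacobi: T = -D⁻¹(L+U), T[0,1] = -(2.3)/(2.3) = -1.0000; T[0,0] = 0.
  T[0,:] = [+0.0000  -1.0000  -0.6087]
  T[1,:] = [-0.0649  +0.0000  -0.1412]
  T[2,:] = [-0.1268  -0.0797  +0.0000]
|eigenvalues of T|: 0.4476, 0.2791, 0.1686.
ρ = 0.4476; 0.4476 < 1: convergent.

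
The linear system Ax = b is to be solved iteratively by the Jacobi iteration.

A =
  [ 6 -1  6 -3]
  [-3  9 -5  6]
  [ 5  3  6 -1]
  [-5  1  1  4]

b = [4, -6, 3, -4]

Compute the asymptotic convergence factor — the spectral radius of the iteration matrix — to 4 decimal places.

Let D = diag(6, 9, 6, 4); L, U the strict triangles.
Jacobi T = -D⁻¹(L+U): T[3,0] = -(-5)/(4) = +1.2500; T[3,3] = 0.
  T[0,:] = [+0.0000  +0.1667  -1.0000  +0.5000]
  T[1,:] = [+0.3333  +0.0000  +0.5556  -0.6667]
  T[2,:] = [-0.8333  -0.5000  +0.0000  +0.1667]
  T[3,:] = [+1.2500  -0.2500  -0.2500  +0.0000]
moduli |λ_i(T)| = 1.1869, 0.8026, 0.8026, 0.3805.
ρ(T) = max|λ| = 1.1869; 1.1869 > 1, so it fails to converge.

1.1869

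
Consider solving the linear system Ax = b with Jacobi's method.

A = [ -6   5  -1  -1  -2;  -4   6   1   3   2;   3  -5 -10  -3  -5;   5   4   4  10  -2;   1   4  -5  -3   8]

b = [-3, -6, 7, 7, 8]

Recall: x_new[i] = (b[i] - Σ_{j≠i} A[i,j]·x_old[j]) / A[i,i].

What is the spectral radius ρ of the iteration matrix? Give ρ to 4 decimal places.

A = D + L + U where D = diag(-6, 6, -10, 10, 8).
T_J = -D⁻¹(L+U): T[0,2] = -(-1)/(-6) = -0.1667; T[0,0] = 0.
  T[0,:] = [+0.0000  +0.8333  -0.1667  -0.1667  -0.3333]
  T[1,:] = [+0.6667  +0.0000  -0.1667  -0.5000  -0.3333]
  T[2,:] = [+0.3000  -0.5000  +0.0000  -0.3000  -0.5000]
  T[3,:] = [-0.5000  -0.4000  -0.4000  +0.0000  +0.2000]
  T[4,:] = [-0.1250  -0.5000  +0.6250  +0.3750  +0.0000]
moduli |λ_i(T)| = 1.2297, 0.8337, 0.4466, 0.4466, 0.0577.
spectral radius ρ = 1.2297; 1.2297 > 1: divergent.

1.2297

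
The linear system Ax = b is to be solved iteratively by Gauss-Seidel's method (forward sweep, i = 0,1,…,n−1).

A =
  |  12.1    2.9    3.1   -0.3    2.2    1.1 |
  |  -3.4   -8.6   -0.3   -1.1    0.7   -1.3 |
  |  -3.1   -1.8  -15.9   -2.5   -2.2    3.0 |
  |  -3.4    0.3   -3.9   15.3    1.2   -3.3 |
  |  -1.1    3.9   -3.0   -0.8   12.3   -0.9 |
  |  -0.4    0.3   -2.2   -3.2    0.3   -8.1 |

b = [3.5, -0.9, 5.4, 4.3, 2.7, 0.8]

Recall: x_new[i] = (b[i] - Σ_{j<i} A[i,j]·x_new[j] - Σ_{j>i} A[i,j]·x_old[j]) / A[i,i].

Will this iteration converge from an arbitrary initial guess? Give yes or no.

yes

Split A = D + L + U, D = diag(12.1, -8.6, -15.9, 15.3, 12.3, -8.1).
GS T = -(D+L)⁻¹U: row 0 first, T[0,4] = -(2.2)/(12.1) = -0.1818; later rows by forward substitution.
  T[0,:] = [+0.0000 -0.2397 -0.2562 +0.0248 -0.1818 -0.0909]
  T[1,:] = [+0.0000 +0.0948 +0.0664 -0.1377 +0.1533 -0.1152]
  T[2,:] = [+0.0000 +0.0360 +0.0424 -0.1465 -0.1203 +0.2194]
  T[3,:] = [+0.0000 -0.0459 -0.0474 -0.0291 -0.1525 +0.2537]
  T[4,:] = [+0.0000 -0.0457 -0.0367 +0.0083 -0.1041 +0.1716]
  T[5,:] = [+0.0000 +0.0220 +0.0210 +0.0453 +0.1037 -0.1532]
moduli |λ_i(T)| = 0.3321, 0.1487, 0.0201, 0.0194, 0.0194, 0.0000.
spectral radius ρ = 0.3321; 0.3321 < 1: convergent.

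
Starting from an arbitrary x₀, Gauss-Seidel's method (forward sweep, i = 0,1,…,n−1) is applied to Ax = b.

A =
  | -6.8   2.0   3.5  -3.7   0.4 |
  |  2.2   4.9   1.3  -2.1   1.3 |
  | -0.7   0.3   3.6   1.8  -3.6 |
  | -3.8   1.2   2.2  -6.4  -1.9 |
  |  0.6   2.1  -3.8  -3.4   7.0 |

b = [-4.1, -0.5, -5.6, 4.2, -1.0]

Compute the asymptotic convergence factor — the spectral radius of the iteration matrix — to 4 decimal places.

0.9132

Let D = diag(-6.8, 4.9, 3.6, -6.4, 7); L, U the strict triangles.
Gauss-Seidel: T = -(D+L)⁻¹U, row 0 first, T[0,4] = -(0.4)/(-6.8) = +0.0588; later rows by forward substitution.
  T[0,:] = [+0.0000, +0.2941, +0.5147, -0.5441, +0.0588]
  T[1,:] = [+0.0000, -0.1321, -0.4964, +0.6729, -0.2917]
  T[2,:] = [+0.0000, +0.0682, +0.1414, -0.6619, +1.0357]
  T[3,:] = [+0.0000, -0.1760, -0.3501, +0.2217, -0.0305]
  T[4,:] = [+0.0000, -0.0340, +0.0116, -0.4068, +0.6299]
|eigenvalues of T|: 0.9132, 0.2496, 0.2496, 0.0175, 0.0000.
spectral radius ρ = 0.9132; 0.9132 < 1, so it converges for any x₀.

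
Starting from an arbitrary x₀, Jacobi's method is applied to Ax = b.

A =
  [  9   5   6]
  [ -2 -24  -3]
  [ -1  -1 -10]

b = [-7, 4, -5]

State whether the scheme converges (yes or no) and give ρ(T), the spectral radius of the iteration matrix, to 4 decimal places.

yes, ρ = 0.3962

Write A = D+L+U with D = diag(9, -24, -10).
Jacobi T = -D⁻¹(L+U): T[0,2] = -(6)/(9) = -0.6667; T[0,0] = 0.
  T[0,:] = [+0.0000 -0.5556 -0.6667]
  T[1,:] = [-0.0833 +0.0000 -0.1250]
  T[2,:] = [-0.1000 -0.1000 +0.0000]
|λ(T)| sorted: 0.3962, 0.2859, 0.1103.
ρ = 0.3962; 0.3962 < 1, so it converges for any x₀.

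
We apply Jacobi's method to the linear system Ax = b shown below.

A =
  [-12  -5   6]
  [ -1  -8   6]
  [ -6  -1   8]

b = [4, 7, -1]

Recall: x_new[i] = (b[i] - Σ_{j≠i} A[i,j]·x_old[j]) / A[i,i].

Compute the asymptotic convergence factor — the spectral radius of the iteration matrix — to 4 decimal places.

0.8904

A = D + L + U where D = diag(-12, -8, 8).
Jacobi T = -D⁻¹(L+U): T[2,1] = -(-1)/(8) = +0.1250; T[2,2] = 0.
  T[0,:] = [+0.0000 -0.4167 +0.5000]
  T[1,:] = [-0.1250 +0.0000 +0.7500]
  T[2,:] = [+0.7500 +0.1250 +0.0000]
eigenvalue magnitudes: 0.8904, 0.5215, 0.5215.
ρ(T) = max|λ| = 0.8904; 0.8904 < 1: convergent.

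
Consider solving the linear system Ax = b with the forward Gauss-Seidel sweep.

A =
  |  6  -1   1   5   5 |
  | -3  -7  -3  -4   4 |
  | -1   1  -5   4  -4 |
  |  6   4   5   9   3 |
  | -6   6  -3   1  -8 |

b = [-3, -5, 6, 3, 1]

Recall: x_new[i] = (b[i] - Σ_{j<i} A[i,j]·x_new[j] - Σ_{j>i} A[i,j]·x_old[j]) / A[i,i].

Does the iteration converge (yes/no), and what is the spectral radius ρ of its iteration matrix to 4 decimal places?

Let D = diag(6, -7, -5, 9, -8); L, U the strict triangles.
T_GS = -(D+L)⁻¹U: row 0 first, T[0,4] = -(5)/(6) = -0.8333; later rows by forward substitution.
  T[0,:] = [+0.0000 +0.1667 -0.1667 -0.8333 -0.8333]
  T[1,:] = [+0.0000 -0.0714 -0.3571 -0.2143 +0.9286]
  T[2,:] = [+0.0000 -0.0476 -0.0381 +0.9238 -0.4476]
  T[3,:] = [+0.0000 -0.0529 +0.2910 +0.1376 +0.0582]
  T[4,:] = [+0.0000 -0.1673 -0.0922 +0.1351 +1.4966]
eigenvalue magnitudes: 1.3990, 0.6599, 0.5035, 0.0307, 0.0000.
ρ(T) = max|λ| = 1.3990; 1.3990 > 1 ⇒ diverges.

no, ρ = 1.3990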